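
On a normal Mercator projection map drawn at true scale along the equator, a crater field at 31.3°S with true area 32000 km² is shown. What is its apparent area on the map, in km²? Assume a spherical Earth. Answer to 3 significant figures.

The Mercator projection is conformal; its linear scale factor is the same in every direction and equals sec φ = 1/cos φ.
Areal scale = k² = sec²φ = 1/cos²(31.3°) = 1/0.8545² = 1.370.
Apparent area = 32000 × 1.370 ≈ 43800 km².

43800 km²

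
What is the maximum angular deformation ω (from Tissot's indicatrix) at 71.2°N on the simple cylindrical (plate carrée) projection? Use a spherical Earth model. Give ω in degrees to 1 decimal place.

In the plate carrée (x = Rλ, y = Rφ), meridians are true-scale (h = 1) and parallels are stretched by k = sec φ.
At 71.2°: h = 1.000, k = 3.103; principal scales a = 3.103, b = 1.000.
sin(ω/2) = (a − b)/(a + b) = 2.103/4.103 = 0.5126, so ω = 2 arcsin(0.5126) ≈ 61.7°.

61.7°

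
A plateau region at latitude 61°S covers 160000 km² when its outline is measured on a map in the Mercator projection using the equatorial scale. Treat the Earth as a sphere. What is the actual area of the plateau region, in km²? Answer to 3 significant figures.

37600 km²

Mercator is conformal, so the point scale is isotropic: h = k = sec φ = 1/cos φ.
Areal scale = k² = sec²φ = 1/cos²(61°) = 1/0.4848² = 4.255.
True area = apparent / (areal scale) = 160000 / 4.255 ≈ 37600 km².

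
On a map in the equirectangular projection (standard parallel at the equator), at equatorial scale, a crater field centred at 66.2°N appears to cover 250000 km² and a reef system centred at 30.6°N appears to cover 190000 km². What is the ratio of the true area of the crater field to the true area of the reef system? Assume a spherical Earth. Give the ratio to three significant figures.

On the plate carrée, areal scale = h·k = 1 × sec φ, so true area = apparent × cos φ.
True area of crater field: 250000 × cos(66.2°) = 250000 × 0.4035 = 100900 km².
True area of reef system: 190000 × cos(30.6°) = 190000 × 0.8607 = 163500 km².
Ratio = 100900 / 163500 ≈ 0.617.

0.617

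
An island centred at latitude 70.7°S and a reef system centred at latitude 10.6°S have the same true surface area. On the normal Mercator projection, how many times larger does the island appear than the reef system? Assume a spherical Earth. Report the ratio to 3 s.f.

On Mercator, area is exaggerated by sec²φ = 1/cos²φ.
At 70.7°: sec²(70.7°) = 1/0.3305² = 9.154.
At 10.6°: sec²(10.6°) = 1/0.9829² = 1.035.
Ratio = 9.154/1.035 = cos²(10.6°)/cos²(70.7°) ≈ 8.84.

8.84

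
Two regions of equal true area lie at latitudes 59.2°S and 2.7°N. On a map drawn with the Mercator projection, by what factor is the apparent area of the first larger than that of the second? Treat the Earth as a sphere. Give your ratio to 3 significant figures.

3.81

On Mercator, area is exaggerated by sec²φ = 1/cos²φ.
At 59.2°: sec²(59.2°) = 1/0.5120² = 3.814.
At 2.7°: sec²(2.7°) = 1/0.9989² = 1.002.
Ratio = 3.814/1.002 = cos²(2.7°)/cos²(59.2°) ≈ 3.81.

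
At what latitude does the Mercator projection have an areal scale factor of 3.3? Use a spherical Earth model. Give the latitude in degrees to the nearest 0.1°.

56.6°

Mercator areal scale is sec²φ.
sec²φ = 3.3  ⇒  cos²φ = 0.3030  ⇒  cos φ = 0.5505.
φ = arccos(0.5505) ≈ 56.6°.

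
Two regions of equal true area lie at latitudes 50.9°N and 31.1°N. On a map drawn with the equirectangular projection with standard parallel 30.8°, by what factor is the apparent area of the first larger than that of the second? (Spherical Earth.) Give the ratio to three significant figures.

With standard parallel φ₀ = 30.8°, the equirectangular projection gives x = Rλ cos φ₀, y = Rφ, so h = 1 and k = cos 30.8° / cos φ.
Areal scale at 50.9°: h·k = 1.000 × 1.362 = 1.362.
Areal scale at 31.1°: h·k = 1.000 × 1.003 = 1.003.
Ratio = 1.362/1.003 ≈ 1.36.

1.36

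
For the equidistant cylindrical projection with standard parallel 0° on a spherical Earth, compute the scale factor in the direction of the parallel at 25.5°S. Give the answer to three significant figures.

In the plate carrée (x = Rλ, y = Rφ), meridians are true-scale (h = 1) and parallels are stretched by k = sec φ.
k = 1/cos 25.5° = 1/0.9026 = 1.108.

1.11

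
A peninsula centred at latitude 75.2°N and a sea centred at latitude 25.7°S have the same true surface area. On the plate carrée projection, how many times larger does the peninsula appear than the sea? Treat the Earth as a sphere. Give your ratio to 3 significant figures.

Plate carrée maps x = Rλ, y = Rφ. The meridian scale is h = 1 and the parallel scale is k = 1/cos φ = sec φ.
Areal scale at 75.2°: h·k = 1.000 × 3.915 = 3.915.
Areal scale at 25.7°: h·k = 1.000 × 1.110 = 1.110.
Ratio = 3.915/1.110 ≈ 3.53.

3.53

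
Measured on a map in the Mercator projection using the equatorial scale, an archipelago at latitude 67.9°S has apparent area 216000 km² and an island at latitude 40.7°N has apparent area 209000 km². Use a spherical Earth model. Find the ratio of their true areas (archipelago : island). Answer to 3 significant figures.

0.255

Since Mercator area scale is 1/cos²φ, the true area equals the apparent area multiplied by cos²φ.
True area of archipelago: 216000 × cos²(67.9°) = 216000 × 0.1415 = 30570 km².
True area of island: 209000 × cos²(40.7°) = 209000 × 0.5748 = 120100 km².
Ratio = 30570 / 120100 ≈ 0.255.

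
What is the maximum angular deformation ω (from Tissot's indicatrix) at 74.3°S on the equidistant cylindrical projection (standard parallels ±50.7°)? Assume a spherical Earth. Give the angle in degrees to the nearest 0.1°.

47.3°

With standard parallel φ₀ = 50.7°, the equirectangular projection gives x = Rλ cos φ₀, y = Rφ, so h = 1 and k = cos 50.7° / cos φ.
At 74.3°: h = 1.000, k = 2.341; principal scales a = 2.341, b = 1.000.
sin(ω/2) = (a − b)/(a + b) = 1.341/3.341 = 0.4013, so ω = 2 arcsin(0.4013) ≈ 47.3°.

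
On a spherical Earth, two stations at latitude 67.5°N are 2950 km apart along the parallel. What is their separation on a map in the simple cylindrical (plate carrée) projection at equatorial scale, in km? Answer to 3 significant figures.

7710 km

In the plate carrée (x = Rλ, y = Rφ), meridians are true-scale (h = 1) and parallels are stretched by k = sec φ.
Along the parallel, k = sec 67.5° = 1/0.3827 = 2.613.
Map distance = 2950 × 2.613 ≈ 7710 km.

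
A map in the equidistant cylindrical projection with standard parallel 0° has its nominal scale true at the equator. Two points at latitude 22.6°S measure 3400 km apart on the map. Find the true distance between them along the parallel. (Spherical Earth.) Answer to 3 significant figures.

3140 km

For the equirectangular projection with φ₀ = 0 (plate carrée), h = 1 along meridians and k = sec φ along parallels.
Along the parallel at 22.6°, map distances are exaggerated by k = sec 22.6° = 1.083.
True distance = 3400 / 1.083 = 3400 × cos 22.6° ≈ 3140 km.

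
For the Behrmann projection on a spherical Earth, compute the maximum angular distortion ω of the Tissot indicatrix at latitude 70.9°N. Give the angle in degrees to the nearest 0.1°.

97.2°

The Behrmann projection is cylindrical equal-area with φ₀ = 30°. A cylindrical equal-area projection with standard parallel φ₀ has meridian scale h = cos φ / cos φ₀ and parallel scale k = cos φ₀ / cos φ (so areas are preserved, h·k = 1).
At 70.9°: h = 0.3778, k = 2.647; principal scales a = 2.647, b = 0.3778.
sin(ω/2) = (a − b)/(a + b) = 2.269/3.024 = 0.7501, so ω = 2 arcsin(0.7501) ≈ 97.2°.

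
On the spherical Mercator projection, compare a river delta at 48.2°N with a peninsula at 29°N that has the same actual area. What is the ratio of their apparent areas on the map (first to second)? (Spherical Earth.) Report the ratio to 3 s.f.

1.72

Mercator areal scale is sec²φ.
At 48.2°: sec²(48.2°) = 1/0.6665² = 2.251.
At 29°: sec²(29°) = 1/0.8746² = 1.307.
Ratio = 2.251/1.307 = cos²(29°)/cos²(48.2°) ≈ 1.72.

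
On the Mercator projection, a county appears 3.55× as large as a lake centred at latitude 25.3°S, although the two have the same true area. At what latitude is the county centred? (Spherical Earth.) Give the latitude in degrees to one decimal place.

For equal true areas on Mercator, apparent areas scale as sec²φ, so the ratio is cos²φ₂ / cos²φ₁.
cos²φ₂ / cos²φ₁ = 3.55  ⇒  cos φ₁ = cos 25.3° / √3.55 = 0.9041/1.884 = 0.4798.
φ₁ = arccos(0.4798) ≈ 61.3°.

61.3°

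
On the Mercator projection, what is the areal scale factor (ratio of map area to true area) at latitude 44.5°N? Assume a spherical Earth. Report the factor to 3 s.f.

1.97

For Mercator, h = k = sec φ (a conformal cylindrical projection has a single point scale, 1/cos φ).
Areal scale = k² = sec²φ = 1/cos²(44.5°) = 1/0.7133² = 1.966.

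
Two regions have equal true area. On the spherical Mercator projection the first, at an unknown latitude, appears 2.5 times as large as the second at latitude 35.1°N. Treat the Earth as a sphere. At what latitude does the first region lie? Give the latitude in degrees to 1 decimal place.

58.8°

Mercator areal scale is sec²φ, so apparent-area ratio = sec²φ₁ / sec²φ₂ = cos²φ₂ / cos²φ₁.
cos²φ₂ / cos²φ₁ = 2.5  ⇒  cos φ₁ = cos 35.1° / √2.5 = 0.8181/1.581 = 0.5174.
φ₁ = arccos(0.5174) ≈ 58.8°.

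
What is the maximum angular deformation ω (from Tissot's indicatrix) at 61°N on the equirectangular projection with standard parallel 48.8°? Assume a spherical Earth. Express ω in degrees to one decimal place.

17.5°

With standard parallel φ₀ = 48.8°, the equirectangular projection gives x = Rλ cos φ₀, y = Rφ, so h = 1 and k = cos 48.8° / cos φ.
At 61°: h = 1.000, k = 1.359; principal scales a = 1.359, b = 1.000.
sin(ω/2) = (a − b)/(a + b) = 0.3587/2.359 = 0.1521, so ω = 2 arcsin(0.1521) ≈ 17.5°.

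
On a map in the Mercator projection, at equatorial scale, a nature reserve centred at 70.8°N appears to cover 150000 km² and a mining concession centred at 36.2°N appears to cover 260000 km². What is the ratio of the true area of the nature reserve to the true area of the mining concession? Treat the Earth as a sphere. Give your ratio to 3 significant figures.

On Mercator the areal scale is sec²φ, so true area = apparent × cos²φ.
True area of nature reserve: 150000 × cos²(70.8°) = 150000 × 0.1082 = 16220 km².
True area of mining concession: 260000 × cos²(36.2°) = 260000 × 0.6512 = 169300 km².
Ratio = 16220 / 169300 ≈ 0.0958.

0.0958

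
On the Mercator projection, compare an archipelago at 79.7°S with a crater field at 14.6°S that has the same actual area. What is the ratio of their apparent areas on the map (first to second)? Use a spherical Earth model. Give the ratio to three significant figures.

On Mercator, area is exaggerated by sec²φ = 1/cos²φ.
At 79.7°: sec²(79.7°) = 1/0.1788² = 31.28.
At 14.6°: sec²(14.6°) = 1/0.9677² = 1.068.
Ratio = 31.28/1.068 = cos²(14.6°)/cos²(79.7°) ≈ 29.3.

29.3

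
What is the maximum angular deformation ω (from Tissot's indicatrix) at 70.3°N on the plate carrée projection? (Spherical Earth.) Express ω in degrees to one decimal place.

Plate carrée maps x = Rλ, y = Rφ. The meridian scale is h = 1 and the parallel scale is k = 1/cos φ = sec φ.
At 70.3°: h = 1.000, k = 2.967; principal scales a = 2.967, b = 1.000.
sin(ω/2) = (a − b)/(a + b) = 1.967/3.967 = 0.4958, so ω = 2 arcsin(0.4958) ≈ 59.4°.

59.4°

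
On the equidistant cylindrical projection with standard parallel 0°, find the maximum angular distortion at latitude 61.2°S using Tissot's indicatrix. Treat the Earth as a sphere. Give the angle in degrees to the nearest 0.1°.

For the equirectangular projection with φ₀ = 0 (plate carrée), h = 1 along meridians and k = sec φ along parallels.
At 61.2°: h = 1.000, k = 2.076; principal scales a = 2.076, b = 1.000.
sin(ω/2) = (a − b)/(a + b) = 1.076/3.076 = 0.3498, so ω = 2 arcsin(0.3498) ≈ 40.9°.

40.9°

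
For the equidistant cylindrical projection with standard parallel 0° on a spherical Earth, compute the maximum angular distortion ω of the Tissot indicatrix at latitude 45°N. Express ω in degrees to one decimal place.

19.8°

Plate carrée maps x = Rλ, y = Rφ. The meridian scale is h = 1 and the parallel scale is k = 1/cos φ = sec φ.
At 45°: h = 1.000, k = 1.414; principal scales a = 1.414, b = 1.000.
sin(ω/2) = (a − b)/(a + b) = 0.4142/2.414 = 0.1716, so ω = 2 arcsin(0.1716) ≈ 19.8°.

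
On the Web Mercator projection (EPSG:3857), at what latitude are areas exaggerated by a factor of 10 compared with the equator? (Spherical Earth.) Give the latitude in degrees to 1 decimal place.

Mercator areal scale is sec²φ.
sec²φ = 10  ⇒  cos²φ = 0.1000  ⇒  cos φ = 0.3162.
φ = arccos(0.3162) ≈ 71.6°.

71.6°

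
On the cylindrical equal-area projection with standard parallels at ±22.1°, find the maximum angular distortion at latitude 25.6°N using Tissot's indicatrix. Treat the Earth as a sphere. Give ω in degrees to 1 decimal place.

A cylindrical equal-area projection with standard parallel φ₀ has meridian scale h = cos φ / cos φ₀ and parallel scale k = cos φ₀ / cos φ (so areas are preserved, h·k = 1).
At 25.6°: h = 0.9733, k = 1.027; principal scales a = 1.027, b = 0.9733.
sin(ω/2) = (a − b)/(a + b) = 0.05404/2.001 = 0.02701, so ω = 2 arcsin(0.02701) ≈ 3.1°.

3.1°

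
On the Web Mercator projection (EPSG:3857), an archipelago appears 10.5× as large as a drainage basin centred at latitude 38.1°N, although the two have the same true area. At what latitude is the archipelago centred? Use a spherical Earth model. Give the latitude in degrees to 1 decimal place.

75.9°

On Mercator, (apparent₁)/(apparent₂) = sec²φ₁ / sec²φ₂ when true areas are equal.
cos²φ₂ / cos²φ₁ = 10.5  ⇒  cos φ₁ = cos 38.1° / √10.5 = 0.7869/3.240 = 0.2429.
φ₁ = arccos(0.2429) ≈ 75.9°.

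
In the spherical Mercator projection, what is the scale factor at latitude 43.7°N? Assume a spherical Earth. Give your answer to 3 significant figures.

1.38

For Mercator, h = k = sec φ (a conformal cylindrical projection has a single point scale, 1/cos φ).
k = 1/cos 43.7° = 1/0.7230 = 1.383.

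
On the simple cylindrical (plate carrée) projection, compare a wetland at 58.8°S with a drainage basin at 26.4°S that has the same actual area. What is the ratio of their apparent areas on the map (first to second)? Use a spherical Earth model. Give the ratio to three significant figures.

In the plate carrée (x = Rλ, y = Rφ), meridians are true-scale (h = 1) and parallels are stretched by k = sec φ.
Areal scale at 58.8°: h·k = 1.000 × 1.930 = 1.930.
Areal scale at 26.4°: h·k = 1.000 × 1.116 = 1.116.
Ratio = 1.930/1.116 ≈ 1.73.

1.73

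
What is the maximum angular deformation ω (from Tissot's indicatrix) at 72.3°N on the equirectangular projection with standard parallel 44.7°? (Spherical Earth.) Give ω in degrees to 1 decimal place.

47.3°

The equidistant cylindrical projection with φ₀ = 44.7° has h = 1 (meridians true) and k = cos φ₀ / cos φ along parallels.
At 72.3°: h = 1.000, k = 2.338; principal scales a = 2.338, b = 1.000.
sin(ω/2) = (a − b)/(a + b) = 1.338/3.338 = 0.4008, so ω = 2 arcsin(0.4008) ≈ 47.3°.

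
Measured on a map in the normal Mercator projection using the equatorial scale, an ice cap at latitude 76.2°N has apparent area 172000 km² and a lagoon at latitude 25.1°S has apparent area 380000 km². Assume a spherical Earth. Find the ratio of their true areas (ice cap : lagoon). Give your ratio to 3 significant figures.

0.0314

Mercator's areal exaggeration is sec²φ; hence true area = (apparent area) · cos²φ.
True area of ice cap: 172000 × cos²(76.2°) = 172000 × 0.05690 = 9786 km².
True area of lagoon: 380000 × cos²(25.1°) = 380000 × 0.8201 = 311600 km².
Ratio = 9786 / 311600 ≈ 0.0314.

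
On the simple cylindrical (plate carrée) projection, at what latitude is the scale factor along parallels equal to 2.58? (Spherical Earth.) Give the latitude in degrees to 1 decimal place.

Plate carrée: h = 1, k = sec φ along parallels.
sec φ = 2.58  ⇒  cos φ = 0.3876  ⇒  φ ≈ 67.2°.

67.2°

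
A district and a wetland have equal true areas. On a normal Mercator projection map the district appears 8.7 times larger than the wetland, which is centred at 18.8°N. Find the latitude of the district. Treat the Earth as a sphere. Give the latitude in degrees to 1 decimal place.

On Mercator, (apparent₁)/(apparent₂) = sec²φ₁ / sec²φ₂ when true areas are equal.
cos²φ₂ / cos²φ₁ = 8.7  ⇒  cos φ₁ = cos 18.8° / √8.7 = 0.9466/2.950 = 0.3209.
φ₁ = arccos(0.3209) ≈ 71.3°.

71.3°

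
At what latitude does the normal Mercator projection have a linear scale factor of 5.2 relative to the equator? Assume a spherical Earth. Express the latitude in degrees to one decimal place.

Mercator scale is k = sec φ = 1/cos φ.
1/cos φ = 5.2  ⇒  cos φ = 0.1923  ⇒  φ = arccos(0.1923) ≈ 78.9°.

78.9°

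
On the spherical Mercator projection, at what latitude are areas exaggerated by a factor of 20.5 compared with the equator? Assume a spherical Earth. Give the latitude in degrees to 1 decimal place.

77.2°

Mercator areal scale is sec²φ.
sec²φ = 20.5  ⇒  cos²φ = 0.04878  ⇒  cos φ = 0.2209.
φ = arccos(0.2209) ≈ 77.2°.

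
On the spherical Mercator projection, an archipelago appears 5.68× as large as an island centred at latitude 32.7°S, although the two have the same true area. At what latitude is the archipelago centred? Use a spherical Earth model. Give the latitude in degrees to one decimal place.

69.3°

Mercator areal scale is sec²φ, so apparent-area ratio = sec²φ₁ / sec²φ₂ = cos²φ₂ / cos²φ₁.
cos²φ₂ / cos²φ₁ = 5.68  ⇒  cos φ₁ = cos 32.7° / √5.68 = 0.8415/2.383 = 0.3531.
φ₁ = arccos(0.3531) ≈ 69.3°.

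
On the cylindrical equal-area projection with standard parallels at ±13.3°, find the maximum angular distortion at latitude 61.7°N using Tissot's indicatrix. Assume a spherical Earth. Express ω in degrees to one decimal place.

76.1°

Cylindrical equal-area (φ₀ = 13.3°): h = cos φ / cos 13.3° along meridians, k = cos 13.3° / cos φ along parallels; h·k = 1.
At 61.7°: h = 0.4872, k = 2.053; principal scales a = 2.053, b = 0.4872.
sin(ω/2) = (a − b)/(a + b) = 1.566/2.540 = 0.6164, so ω = 2 arcsin(0.6164) ≈ 76.1°.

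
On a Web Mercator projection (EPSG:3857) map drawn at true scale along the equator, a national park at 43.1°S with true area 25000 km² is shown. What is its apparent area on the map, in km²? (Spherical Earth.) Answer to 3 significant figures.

Mercator is conformal, so the point scale is isotropic: h = k = sec φ = 1/cos φ.
Areal scale = k² = sec²φ = 1/cos²(43.1°) = 1/0.7302² = 1.876.
Apparent area = 25000 × 1.876 ≈ 46900 km².

46900 km²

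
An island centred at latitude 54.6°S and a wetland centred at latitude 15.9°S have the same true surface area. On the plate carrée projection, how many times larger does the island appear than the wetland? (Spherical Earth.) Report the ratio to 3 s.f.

1.66

In the plate carrée (x = Rλ, y = Rφ), meridians are true-scale (h = 1) and parallels are stretched by k = sec φ.
Areal scale at 54.6°: h·k = 1.000 × 1.726 = 1.726.
Areal scale at 15.9°: h·k = 1.000 × 1.040 = 1.040.
Ratio = 1.726/1.040 ≈ 1.66.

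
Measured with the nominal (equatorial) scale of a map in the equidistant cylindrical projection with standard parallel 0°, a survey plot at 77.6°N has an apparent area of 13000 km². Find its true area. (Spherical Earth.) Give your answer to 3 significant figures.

For the equirectangular projection with φ₀ = 0 (plate carrée), h = 1 along meridians and k = sec φ along parallels.
Areal scale = h·k = 1 × sec φ; at 77.6°, h = 1.000, k = 4.657, so h·k = 4.657.
True area = apparent / (areal scale) = 13000 / 4.657 ≈ 2790 km².

2790 km²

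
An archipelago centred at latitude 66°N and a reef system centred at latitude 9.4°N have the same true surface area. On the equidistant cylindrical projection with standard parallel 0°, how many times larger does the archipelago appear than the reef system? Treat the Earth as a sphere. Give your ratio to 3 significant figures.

2.43

For the equirectangular projection with φ₀ = 0 (plate carrée), h = 1 along meridians and k = sec φ along parallels.
Areal scale at 66°: h·k = 1.000 × 2.459 = 2.459.
Areal scale at 9.4°: h·k = 1.000 × 1.014 = 1.014.
Ratio = 2.459/1.014 ≈ 2.43.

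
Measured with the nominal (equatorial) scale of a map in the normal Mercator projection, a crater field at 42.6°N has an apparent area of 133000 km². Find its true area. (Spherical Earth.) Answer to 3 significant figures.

72100 km²

Mercator is conformal, so the point scale is isotropic: h = k = sec φ = 1/cos φ.
Areal scale = k² = sec²φ = 1/cos²(42.6°) = 1/0.7361² = 1.846.
True area = apparent / (areal scale) = 133000 / 1.846 ≈ 72100 km².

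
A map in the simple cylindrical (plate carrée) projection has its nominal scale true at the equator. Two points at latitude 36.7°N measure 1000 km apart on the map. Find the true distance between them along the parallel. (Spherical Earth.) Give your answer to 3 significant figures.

802 km

For the equirectangular projection with φ₀ = 0 (plate carrée), h = 1 along meridians and k = sec φ along parallels.
Along the parallel at 36.7°, map distances are exaggerated by k = sec 36.7° = 1.247.
True distance = 1000 / 1.247 = 1000 × cos 36.7° ≈ 802 km.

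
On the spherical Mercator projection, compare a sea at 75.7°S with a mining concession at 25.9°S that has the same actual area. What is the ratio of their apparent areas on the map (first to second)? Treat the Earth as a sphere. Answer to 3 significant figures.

13.3

Mercator is conformal with k = sec φ, so areal scale = k² = sec²φ.
At 75.7°: sec²(75.7°) = 1/0.2470² = 16.39.
At 25.9°: sec²(25.9°) = 1/0.8996² = 1.236.
Ratio = 16.39/1.236 = cos²(25.9°)/cos²(75.7°) ≈ 13.3.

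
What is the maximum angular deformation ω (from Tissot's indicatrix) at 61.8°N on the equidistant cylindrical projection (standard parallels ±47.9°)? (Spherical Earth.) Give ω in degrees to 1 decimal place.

With standard parallel φ₀ = 47.9°, the equirectangular projection gives x = Rλ cos φ₀, y = Rφ, so h = 1 and k = cos 47.9° / cos φ.
At 61.8°: h = 1.000, k = 1.419; principal scales a = 1.419, b = 1.000.
sin(ω/2) = (a − b)/(a + b) = 0.4187/2.419 = 0.1731, so ω = 2 arcsin(0.1731) ≈ 19.9°.

19.9°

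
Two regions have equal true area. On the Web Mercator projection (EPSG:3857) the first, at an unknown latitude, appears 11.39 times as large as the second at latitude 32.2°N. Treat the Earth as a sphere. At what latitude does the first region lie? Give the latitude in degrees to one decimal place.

For equal true areas on Mercator, apparent areas scale as sec²φ, so the ratio is cos²φ₂ / cos²φ₁.
cos²φ₂ / cos²φ₁ = 11.39  ⇒  cos φ₁ = cos 32.2° / √11.39 = 0.8462/3.375 = 0.2507.
φ₁ = arccos(0.2507) ≈ 75.5°.

75.5°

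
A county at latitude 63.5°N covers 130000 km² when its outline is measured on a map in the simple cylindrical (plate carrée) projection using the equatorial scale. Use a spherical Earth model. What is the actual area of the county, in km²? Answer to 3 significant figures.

Plate carrée maps x = Rλ, y = Rφ. The meridian scale is h = 1 and the parallel scale is k = 1/cos φ = sec φ.
Areal scale = h·k = 1 × sec φ; at 63.5°, h = 1.000, k = 2.241, so h·k = 2.241.
True area = apparent / (areal scale) = 130000 / 2.241 ≈ 58000 km².

58000 km²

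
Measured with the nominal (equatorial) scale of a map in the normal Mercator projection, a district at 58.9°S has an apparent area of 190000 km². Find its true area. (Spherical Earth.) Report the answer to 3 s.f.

Mercator is conformal, so the point scale is isotropic: h = k = sec φ = 1/cos φ.
Areal scale = k² = sec²φ = 1/cos²(58.9°) = 1/0.5165² = 3.748.
True area = apparent / (areal scale) = 190000 / 3.748 ≈ 50700 km².

50700 km²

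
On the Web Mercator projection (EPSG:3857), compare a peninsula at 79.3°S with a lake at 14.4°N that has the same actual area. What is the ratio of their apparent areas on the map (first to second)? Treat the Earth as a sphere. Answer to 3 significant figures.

On Mercator, area is exaggerated by sec²φ = 1/cos²φ.
At 79.3°: sec²(79.3°) = 1/0.1857² = 29.01.
At 14.4°: sec²(14.4°) = 1/0.9686² = 1.066.
Ratio = 29.01/1.066 = cos²(14.4°)/cos²(79.3°) ≈ 27.2.

27.2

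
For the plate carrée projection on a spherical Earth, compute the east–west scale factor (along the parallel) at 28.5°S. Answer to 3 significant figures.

In the plate carrée (x = Rλ, y = Rφ), meridians are true-scale (h = 1) and parallels are stretched by k = sec φ.
k = 1/cos 28.5° = 1/0.8788 = 1.138.

1.14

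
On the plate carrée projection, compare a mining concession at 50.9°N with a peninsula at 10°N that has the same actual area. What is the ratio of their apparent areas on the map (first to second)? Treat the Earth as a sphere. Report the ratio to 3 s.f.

Plate carrée maps x = Rλ, y = Rφ. The meridian scale is h = 1 and the parallel scale is k = 1/cos φ = sec φ.
Areal scale at 50.9°: h·k = 1.000 × 1.586 = 1.586.
Areal scale at 10°: h·k = 1.000 × 1.015 = 1.015.
Ratio = 1.586/1.015 ≈ 1.56.

1.56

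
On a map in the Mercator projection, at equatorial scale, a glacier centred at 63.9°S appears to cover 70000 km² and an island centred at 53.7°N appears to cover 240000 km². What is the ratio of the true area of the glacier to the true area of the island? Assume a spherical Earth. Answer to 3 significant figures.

0.161

On Mercator the areal scale is sec²φ, so true area = apparent × cos²φ.
True area of glacier: 70000 × cos²(63.9°) = 70000 × 0.1935 = 13550 km².
True area of island: 240000 × cos²(53.7°) = 240000 × 0.3505 = 84120 km².
Ratio = 13550 / 84120 ≈ 0.161.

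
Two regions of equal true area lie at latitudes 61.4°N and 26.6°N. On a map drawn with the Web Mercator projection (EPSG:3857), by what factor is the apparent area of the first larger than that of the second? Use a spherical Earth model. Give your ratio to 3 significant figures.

3.49

On Mercator, area is exaggerated by sec²φ = 1/cos²φ.
At 61.4°: sec²(61.4°) = 1/0.4787² = 4.364.
At 26.6°: sec²(26.6°) = 1/0.8942² = 1.251.
Ratio = 4.364/1.251 = cos²(26.6°)/cos²(61.4°) ≈ 3.49.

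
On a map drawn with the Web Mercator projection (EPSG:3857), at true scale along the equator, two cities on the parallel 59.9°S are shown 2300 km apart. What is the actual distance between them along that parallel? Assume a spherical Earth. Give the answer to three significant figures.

Mercator is conformal, so the point scale is isotropic: h = k = sec φ = 1/cos φ.
Along the parallel at 59.9°, map distances are exaggerated by k = sec 59.9° = 1.994.
True distance = 2300 / 1.994 = 2300 × cos 59.9° ≈ 1150 km.

1150 km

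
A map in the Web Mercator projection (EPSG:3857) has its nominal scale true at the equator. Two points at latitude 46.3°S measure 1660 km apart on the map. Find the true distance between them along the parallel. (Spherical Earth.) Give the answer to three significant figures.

For Mercator, h = k = sec φ (a conformal cylindrical projection has a single point scale, 1/cos φ).
Along the parallel at 46.3°, map distances are exaggerated by k = sec 46.3° = 1.447.
True distance = 1660 / 1.447 = 1660 × cos 46.3° ≈ 1150 km.

1150 km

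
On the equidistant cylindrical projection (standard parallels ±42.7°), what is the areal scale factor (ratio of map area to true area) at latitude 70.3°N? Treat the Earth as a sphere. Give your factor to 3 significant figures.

The equidistant cylindrical projection with φ₀ = 42.7° has h = 1 (meridians true) and k = cos φ₀ / cos φ along parallels.
Areal scale = h·k = 1 × cos φ₀ / cos φ; at 70.3°, h = 1.000, k = 2.180, so h·k = 2.180.

2.18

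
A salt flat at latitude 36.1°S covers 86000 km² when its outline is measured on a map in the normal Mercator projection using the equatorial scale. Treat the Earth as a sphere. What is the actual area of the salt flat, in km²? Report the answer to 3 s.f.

56100 km²

Mercator is conformal, so the point scale is isotropic: h = k = sec φ = 1/cos φ.
Areal scale = k² = sec²φ = 1/cos²(36.1°) = 1/0.8080² = 1.532.
True area = apparent / (areal scale) = 86000 / 1.532 ≈ 56100 km².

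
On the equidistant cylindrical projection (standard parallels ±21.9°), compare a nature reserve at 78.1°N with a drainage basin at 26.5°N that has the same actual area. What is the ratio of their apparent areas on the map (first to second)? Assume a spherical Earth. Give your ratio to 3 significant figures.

4.34

The equidistant cylindrical projection with φ₀ = 21.9° has h = 1 (meridians true) and k = cos φ₀ / cos φ along parallels.
Areal scale at 78.1°: h·k = 1.000 × 4.500 = 4.500.
Areal scale at 26.5°: h·k = 1.000 × 1.037 = 1.037.
Ratio = 4.500/1.037 ≈ 4.34.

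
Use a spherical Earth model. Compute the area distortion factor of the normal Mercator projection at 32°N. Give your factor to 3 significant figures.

Mercator is conformal, so the point scale is isotropic: h = k = sec φ = 1/cos φ.
Areal scale = k² = sec²φ = 1/cos²(32°) = 1/0.8480² = 1.390.

1.39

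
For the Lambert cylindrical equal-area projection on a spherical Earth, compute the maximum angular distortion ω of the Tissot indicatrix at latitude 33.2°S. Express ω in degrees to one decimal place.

The Lambert cylindrical equal-area projection is the cylindrical equal-area projection with its standard parallel at the equator (φ₀ = 0). Cylindrical equal-area (φ₀ = 0°): h = cos φ / cos 0° along meridians, k = cos 0° / cos φ along parallels; h·k = 1.
At 33.2°: h = 0.8368, k = 1.195; principal scales a = 1.195, b = 0.8368.
sin(ω/2) = (a − b)/(a + b) = 0.3583/2.032 = 0.1763, so ω = 2 arcsin(0.1763) ≈ 20.3°.

20.3°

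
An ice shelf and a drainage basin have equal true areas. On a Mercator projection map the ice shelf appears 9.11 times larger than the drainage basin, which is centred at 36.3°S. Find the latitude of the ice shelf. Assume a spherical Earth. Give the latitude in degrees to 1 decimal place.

For equal true areas on Mercator, apparent areas scale as sec²φ, so the ratio is cos²φ₂ / cos²φ₁.
cos²φ₂ / cos²φ₁ = 9.11  ⇒  cos φ₁ = cos 36.3° / √9.11 = 0.8059/3.018 = 0.2670.
φ₁ = arccos(0.2670) ≈ 74.5°.

74.5°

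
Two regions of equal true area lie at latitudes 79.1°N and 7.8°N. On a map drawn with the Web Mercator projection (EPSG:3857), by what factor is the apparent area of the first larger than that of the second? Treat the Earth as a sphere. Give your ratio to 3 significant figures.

27.5

Mercator is conformal with k = sec φ, so areal scale = k² = sec²φ.
At 79.1°: sec²(79.1°) = 1/0.1891² = 27.97.
At 7.8°: sec²(7.8°) = 1/0.9907² = 1.019.
Ratio = 27.97/1.019 = cos²(7.8°)/cos²(79.1°) ≈ 27.5.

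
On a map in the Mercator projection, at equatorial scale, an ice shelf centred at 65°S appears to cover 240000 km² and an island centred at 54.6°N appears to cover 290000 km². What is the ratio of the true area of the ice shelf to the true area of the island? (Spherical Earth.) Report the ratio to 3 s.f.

Since Mercator area scale is 1/cos²φ, the true area equals the apparent area multiplied by cos²φ.
True area of ice shelf: 240000 × cos²(65°) = 240000 × 0.1786 = 42870 km².
True area of island: 290000 × cos²(54.6°) = 290000 × 0.3356 = 97310 km².
Ratio = 42870 / 97310 ≈ 0.440.

0.440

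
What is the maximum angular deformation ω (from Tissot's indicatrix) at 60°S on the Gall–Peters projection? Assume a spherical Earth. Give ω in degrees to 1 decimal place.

38.9°

Gall–Peters is a cylindrical equal-area projection with standard parallels at ±45°. Cylindrical equal-area (φ₀ = 45°): h = cos φ / cos 45° along meridians, k = cos 45° / cos φ along parallels; h·k = 1.
At 60°: h = 0.7071, k = 1.414; principal scales a = 1.414, b = 0.7071.
sin(ω/2) = (a − b)/(a + b) = 0.7071/2.121 = 0.3333, so ω = 2 arcsin(0.3333) ≈ 38.9°.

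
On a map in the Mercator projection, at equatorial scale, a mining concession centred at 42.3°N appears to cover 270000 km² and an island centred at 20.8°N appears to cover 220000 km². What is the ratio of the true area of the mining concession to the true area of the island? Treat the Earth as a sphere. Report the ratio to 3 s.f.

0.768

On Mercator the areal scale is sec²φ, so true area = apparent × cos²φ.
True area of mining concession: 270000 × cos²(42.3°) = 270000 × 0.5471 = 147700 km².
True area of island: 220000 × cos²(20.8°) = 220000 × 0.8739 = 192300 km².
Ratio = 147700 / 192300 ≈ 0.768.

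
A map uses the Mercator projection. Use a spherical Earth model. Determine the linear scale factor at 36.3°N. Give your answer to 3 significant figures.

The Mercator projection is conformal; its linear scale factor is the same in every direction and equals sec φ = 1/cos φ.
k = 1/cos 36.3° = 1/0.8059 = 1.241.

1.24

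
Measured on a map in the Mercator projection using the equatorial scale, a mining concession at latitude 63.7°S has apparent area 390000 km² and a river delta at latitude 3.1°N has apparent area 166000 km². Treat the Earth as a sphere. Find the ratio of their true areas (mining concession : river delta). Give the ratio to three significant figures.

0.463

Since Mercator area scale is 1/cos²φ, the true area equals the apparent area multiplied by cos²φ.
True area of mining concession: 390000 × cos²(63.7°) = 390000 × 0.1963 = 76560 km².
True area of river delta: 166000 × cos²(3.1°) = 166000 × 0.9971 = 165500 km².
Ratio = 76560 / 165500 ≈ 0.463.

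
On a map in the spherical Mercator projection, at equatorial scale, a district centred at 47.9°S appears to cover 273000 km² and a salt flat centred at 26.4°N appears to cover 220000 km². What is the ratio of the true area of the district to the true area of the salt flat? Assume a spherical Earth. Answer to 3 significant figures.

On Mercator the areal scale is sec²φ, so true area = apparent × cos²φ.
True area of district: 273000 × cos²(47.9°) = 273000 × 0.4495 = 122700 km².
True area of salt flat: 220000 × cos²(26.4°) = 220000 × 0.8023 = 176500 km².
Ratio = 122700 / 176500 ≈ 0.695.

0.695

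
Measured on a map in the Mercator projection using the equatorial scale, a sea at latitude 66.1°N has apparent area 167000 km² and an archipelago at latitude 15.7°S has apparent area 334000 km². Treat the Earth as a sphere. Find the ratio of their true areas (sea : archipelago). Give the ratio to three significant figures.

On Mercator the areal scale is sec²φ, so true area = apparent × cos²φ.
True area of sea: 167000 × cos²(66.1°) = 167000 × 0.1641 = 27410 km².
True area of archipelago: 334000 × cos²(15.7°) = 334000 × 0.9268 = 309500 km².
Ratio = 27410 / 309500 ≈ 0.0886.

0.0886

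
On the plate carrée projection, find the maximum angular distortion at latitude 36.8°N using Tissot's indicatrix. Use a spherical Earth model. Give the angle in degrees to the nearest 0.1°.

In the plate carrée (x = Rλ, y = Rφ), meridians are true-scale (h = 1) and parallels are stretched by k = sec φ.
At 36.8°: h = 1.000, k = 1.249; principal scales a = 1.249, b = 1.000.
sin(ω/2) = (a − b)/(a + b) = 0.2489/2.249 = 0.1107, so ω = 2 arcsin(0.1107) ≈ 12.7°.

12.7°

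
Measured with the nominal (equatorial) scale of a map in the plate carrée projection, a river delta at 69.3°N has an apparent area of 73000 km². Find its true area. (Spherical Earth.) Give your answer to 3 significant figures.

For the equirectangular projection with φ₀ = 0 (plate carrée), h = 1 along meridians and k = sec φ along parallels.
Areal scale = h·k = 1 × sec φ; at 69.3°, h = 1.000, k = 2.829, so h·k = 2.829.
True area = apparent / (areal scale) = 73000 / 2.829 ≈ 25800 km².

25800 km²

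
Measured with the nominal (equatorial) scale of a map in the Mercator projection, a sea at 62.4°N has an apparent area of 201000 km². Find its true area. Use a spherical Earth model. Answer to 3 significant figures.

43100 km²

Mercator is conformal, so the point scale is isotropic: h = k = sec φ = 1/cos φ.
Areal scale = k² = sec²φ = 1/cos²(62.4°) = 1/0.4633² = 4.659.
True area = apparent / (areal scale) = 201000 / 4.659 ≈ 43100 km².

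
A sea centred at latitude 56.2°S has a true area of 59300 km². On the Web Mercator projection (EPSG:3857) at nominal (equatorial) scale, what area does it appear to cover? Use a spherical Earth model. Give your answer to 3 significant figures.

The Mercator projection is conformal; its linear scale factor is the same in every direction and equals sec φ = 1/cos φ.
Areal scale = k² = sec²φ = 1/cos²(56.2°) = 1/0.5563² = 3.231.
Apparent area = 59300 × 3.231 ≈ 192000 km².

192000 km²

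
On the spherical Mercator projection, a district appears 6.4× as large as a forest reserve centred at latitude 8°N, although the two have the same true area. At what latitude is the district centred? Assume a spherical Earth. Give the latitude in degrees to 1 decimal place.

Mercator areal scale is sec²φ, so apparent-area ratio = sec²φ₁ / sec²φ₂ = cos²φ₂ / cos²φ₁.
cos²φ₂ / cos²φ₁ = 6.4  ⇒  cos φ₁ = cos 8° / √6.4 = 0.9903/2.530 = 0.3914.
φ₁ = arccos(0.3914) ≈ 67.0°.

67.0°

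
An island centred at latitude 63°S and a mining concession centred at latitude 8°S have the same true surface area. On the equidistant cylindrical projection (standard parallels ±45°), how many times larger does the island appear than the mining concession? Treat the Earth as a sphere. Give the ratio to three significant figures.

2.18

In the equirectangular projection with standard parallel φ₀ = 45° (x = Rλ cos φ₀, y = Rφ), meridians are true-scale (h = 1) and the parallel scale is k = cos φ₀ / cos φ.
Areal scale at 63°: h·k = 1.000 × 1.558 = 1.558.
Areal scale at 8°: h·k = 1.000 × 0.7141 = 0.7141.
Ratio = 1.558/0.7141 ≈ 2.18.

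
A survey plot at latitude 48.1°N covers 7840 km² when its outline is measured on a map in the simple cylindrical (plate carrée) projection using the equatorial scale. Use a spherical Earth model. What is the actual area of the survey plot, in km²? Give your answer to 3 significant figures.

5240 km²

In the plate carrée (x = Rλ, y = Rφ), meridians are true-scale (h = 1) and parallels are stretched by k = sec φ.
Areal scale = h·k = 1 × sec φ; at 48.1°, h = 1.000, k = 1.497, so h·k = 1.497.
True area = apparent / (areal scale) = 7840 / 1.497 ≈ 5240 km².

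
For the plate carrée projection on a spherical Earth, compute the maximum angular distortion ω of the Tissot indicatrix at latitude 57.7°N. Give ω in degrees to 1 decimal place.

For the equirectangular projection with φ₀ = 0 (plate carrée), h = 1 along meridians and k = sec φ along parallels.
At 57.7°: h = 1.000, k = 1.871; principal scales a = 1.871, b = 1.000.
sin(ω/2) = (a − b)/(a + b) = 0.8714/2.871 = 0.3035, so ω = 2 arcsin(0.3035) ≈ 35.3°.

35.3°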